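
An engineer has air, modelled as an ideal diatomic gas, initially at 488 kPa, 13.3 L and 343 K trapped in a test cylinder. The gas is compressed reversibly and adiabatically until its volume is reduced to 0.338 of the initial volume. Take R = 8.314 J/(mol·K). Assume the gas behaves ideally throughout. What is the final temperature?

529 K

Adiabatic: TV^(γ−1) = const ⇒ T₂ = 343×(2.96)^0.400 = 529 K; PV^γ = const ⇒ P₂ = 2230 kPa.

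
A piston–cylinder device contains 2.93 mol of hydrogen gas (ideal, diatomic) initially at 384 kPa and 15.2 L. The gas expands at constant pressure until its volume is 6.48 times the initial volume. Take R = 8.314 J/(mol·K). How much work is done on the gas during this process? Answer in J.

-32000 J

T₁ = P₁V₁/(nR) = 384×15.2/(2.93×8.314) = 240 K.
Isobaric: P stays 384 kPa; V/T = const ⇒ T₂ = 1550 K, V₂ = 98.5 L.
W = PΔV = 384×(98.5−15.2) kPa·L = 32000 J.
Work done on the gas = −W_by = -32000 J.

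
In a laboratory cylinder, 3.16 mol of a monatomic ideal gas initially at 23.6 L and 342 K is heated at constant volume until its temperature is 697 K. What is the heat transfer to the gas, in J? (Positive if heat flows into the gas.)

14000 J

P₁ = nRT₁/V₁ = 3.16×8.314×342/23.6 = 381 kPa.
Isochoric: V stays 23.6 L; P/T = const ⇒ T₂ = 697 K, P₂ = 776 kPa.
W = 0 (no volume change).
ΔU = nCvΔT = 3.16×12.5×(697−342) = 14000 J.
Q = ΔU = 14000 J.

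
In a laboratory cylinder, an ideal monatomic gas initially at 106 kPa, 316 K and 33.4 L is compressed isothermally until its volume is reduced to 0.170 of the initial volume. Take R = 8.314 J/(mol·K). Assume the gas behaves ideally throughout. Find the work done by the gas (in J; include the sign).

-6270 J

n = P₁V₁/(RT₁) = 106×33.4/(8.314×316) = 1.35 mol.
Isothermal: T stays 316 K; PV = const ⇒ V₂ = 5.68 L, P₂ = 624 kPa.
W = nRT ln(V₂/V₁) = 1.35×8.314×316×ln(0.170) = -6270 J.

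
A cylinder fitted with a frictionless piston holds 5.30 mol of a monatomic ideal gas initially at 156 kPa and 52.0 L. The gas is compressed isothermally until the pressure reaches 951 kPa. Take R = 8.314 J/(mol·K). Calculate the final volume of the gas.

8.53 L

T₁ = P₁V₁/(nR) = 156×52.0/(5.30×8.314) = 184 K.
Isothermal: T stays 184 K; PV = const ⇒ V₂ = 8.53 L, P₂ = 951 kPa.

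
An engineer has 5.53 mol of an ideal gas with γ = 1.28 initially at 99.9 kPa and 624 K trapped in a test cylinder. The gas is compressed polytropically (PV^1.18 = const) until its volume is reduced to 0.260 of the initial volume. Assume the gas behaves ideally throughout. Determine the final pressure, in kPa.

V₁ = nRT₁/P₁ = 5.53×8.314×624/99.9 = 287 L.
Polytropic n=1.18: T₂ = T₁(V₁/V₂)^(n−1) = 624×(3.85)^0.18 = 795 K; P₂ = P₁(V₁/V₂)^n = 490 kPa.

490 kPa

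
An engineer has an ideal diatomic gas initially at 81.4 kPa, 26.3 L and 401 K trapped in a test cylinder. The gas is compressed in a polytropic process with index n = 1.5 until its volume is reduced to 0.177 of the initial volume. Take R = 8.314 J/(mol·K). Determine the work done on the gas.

5900 J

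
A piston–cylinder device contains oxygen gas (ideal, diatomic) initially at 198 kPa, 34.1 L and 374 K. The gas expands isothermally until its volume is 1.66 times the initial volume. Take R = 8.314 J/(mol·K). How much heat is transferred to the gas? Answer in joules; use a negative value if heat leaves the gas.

n = P₁V₁/(RT₁) = 198×34.1/(8.314×374) = 2.17 mol.
Isothermal: T stays 374 K; PV = const ⇒ V₂ = 56.6 L, P₂ = 119 kPa.
ΔU = 0 (ideal gas, T constant).
W = nRT ln(V₂/V₁) = 2.17×8.314×374×ln(1.66) = 3420 J.
Q = ΔU + W = 3420 J.

3420 J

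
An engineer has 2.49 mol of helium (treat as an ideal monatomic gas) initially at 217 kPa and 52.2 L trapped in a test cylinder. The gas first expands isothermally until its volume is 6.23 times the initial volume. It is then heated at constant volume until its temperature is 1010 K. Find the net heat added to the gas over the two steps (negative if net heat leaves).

35100 J

T₁ = P₁V₁/(nR) = 217×52.2/(2.49×8.314) = 547 K.
Step 1 — Isothermal: T stays 547 K; PV = const ⇒ V₂ = 325 L, P₂ = 34.8 kPa.
ΔU = 0 (ideal gas, T constant).
W = nRT ln(V₂/V₁) = 2.49×8.314×547×ln(6.23) = 20700 J.
Q = ΔU + W = 20700 J.
State after step 1: P = 34.8 kPa, V = 325 L, T = 547 K.
Step 2 — Isochoric: V stays 325 L; P/T = const ⇒ T₂ = 1010 K, P₂ = 64.3 kPa.
W = 0 (no volume change).
ΔU = nCvΔT = 2.49×12.5×(1010−547) = 14400 J.
Q = ΔU = 14400 J.
Net over both steps: W = 20700 J, Q = 35100 J, ΔU = 14400 J.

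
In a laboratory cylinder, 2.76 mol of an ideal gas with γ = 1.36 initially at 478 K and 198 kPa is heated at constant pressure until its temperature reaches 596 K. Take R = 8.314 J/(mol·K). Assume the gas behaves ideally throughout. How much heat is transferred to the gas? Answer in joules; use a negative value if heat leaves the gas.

10200 J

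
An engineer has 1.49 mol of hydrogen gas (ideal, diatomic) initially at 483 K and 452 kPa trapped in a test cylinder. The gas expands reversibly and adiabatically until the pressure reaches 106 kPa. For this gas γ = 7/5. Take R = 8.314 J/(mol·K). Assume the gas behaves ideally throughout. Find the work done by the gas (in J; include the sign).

V₁ = nRT₁/P₁ = 1.49×8.314×483/452 = 13.2 L.
Adiabatic: T₂/T₁ = (P₂/P₁)^((γ−1)/γ) ⇒ T₂ = 483×(0.235)^0.286 = 319 K; V₂ = 37.3 L.
ΔU = nCvΔT = 1.49×20.8×(319−483) = -5070 J.
Q = 0 for an adiabatic process, so W = −ΔU = 5070 J.

5070 J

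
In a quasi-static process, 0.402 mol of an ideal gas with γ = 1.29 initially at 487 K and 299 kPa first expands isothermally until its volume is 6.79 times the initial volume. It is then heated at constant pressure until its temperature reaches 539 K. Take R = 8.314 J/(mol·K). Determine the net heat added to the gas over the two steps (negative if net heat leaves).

V₁ = nRT₁/P₁ = 0.402×8.314×487/299 = 5.44 L.
Step 1 — Isothermal: T stays 487 K; PV = const ⇒ V₂ = 37.0 L, P₂ = 44.0 kPa.
ΔU = 0 (ideal gas, T constant).
W = nRT ln(V₂/V₁) = 0.402×8.314×487×ln(6.79) = 3120 J.
Q = ΔU + W = 3120 J.
State after step 1: P = 44.0 kPa, V = 37.0 L, T = 487 K.
Step 2 — Isobaric: P stays 44.0 kPa; V/T = const ⇒ T₂ = 539 K, V₂ = 40.9 L.
W = PΔV = 44.0×(40.9−37.0) kPa·L = 174 J.
ΔU = nCvΔT = 0.402×28.7×(539−487) = 599 J.
Q = ΔU + W = nCpΔT = 773 J.
Net over both steps: W = 3290 J, Q = 3890 J, ΔU = 599 J.

3890 J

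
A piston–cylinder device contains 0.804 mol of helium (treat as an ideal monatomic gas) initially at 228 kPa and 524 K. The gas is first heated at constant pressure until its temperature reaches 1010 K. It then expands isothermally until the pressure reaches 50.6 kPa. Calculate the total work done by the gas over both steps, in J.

V₁ = nRT₁/P₁ = 0.804×8.314×524/228 = 15.4 L.
Step 1 — Isobaric: P stays 228 kPa; V/T = const ⇒ T₂ = 1010 K, V₂ = 29.6 L.
W = PΔV = 228×(29.6−15.4) kPa·L = 3250 J.
ΔU = nCvΔT = 0.804×12.5×(1010−524) = 4870 J.
Q = ΔU + W = nCpΔT = 8120 J.
State after step 1: P = 228 kPa, V = 29.6 L, T = 1010 K.
Step 2 — Isothermal: T stays 1010 K; PV = const ⇒ V₂ = 133 L, P₂ = 50.6 kPa.
ΔU = 0 (ideal gas, T constant).
W = nRT ln(V₂/V₁) = 0.804×8.314×1010×ln(4.51) = 10200 J.
Q = ΔU + W = 10200 J.
Net over both steps: W = 13400 J, Q = 18300 J, ΔU = 4870 J.

13400 J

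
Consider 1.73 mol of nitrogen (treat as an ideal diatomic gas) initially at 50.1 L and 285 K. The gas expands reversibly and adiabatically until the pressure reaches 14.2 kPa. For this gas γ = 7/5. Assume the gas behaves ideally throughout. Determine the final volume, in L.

175 L

P₁ = nRT₁/V₁ = 1.73×8.314×285/50.1 = 81.8 kPa.
Adiabatic: T₂/T₁ = (P₂/P₁)^((γ−1)/γ) ⇒ T₂ = 285×(0.174)^0.286 = 173 K; V₂ = 175 L.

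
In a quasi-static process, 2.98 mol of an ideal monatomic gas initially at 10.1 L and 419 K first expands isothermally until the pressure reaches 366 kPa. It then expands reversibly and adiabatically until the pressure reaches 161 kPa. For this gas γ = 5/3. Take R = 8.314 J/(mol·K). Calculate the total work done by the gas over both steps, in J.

15100 J

P₁ = nRT₁/V₁ = 2.98×8.314×419/10.1 = 1030 kPa.
Step 1 — Isothermal: T stays 419 K; PV = const ⇒ V₂ = 28.4 L, P₂ = 366 kPa.
ΔU = 0 (ideal gas, T constant).
W = nRT ln(V₂/V₁) = 2.98×8.314×419×ln(2.81) = 10700 J.
Q = ΔU + W = 10700 J.
State after step 1: P = 366 kPa, V = 28.4 L, T = 419 K.
Step 2 — Adiabatic: T₂/T₁ = (P₂/P₁)^((γ−1)/γ) ⇒ T₂ = 419×(0.440)^0.400 = 302 K; V₂ = 46.4 L.
ΔU = nCvΔT = 2.98×12.5×(302−419) = -4360 J.
Q = 0 for an adiabatic process, so W = −ΔU = 4360 J.
Net over both steps: W = 15100 J, Q = 10700 J, ΔU = -4360 J.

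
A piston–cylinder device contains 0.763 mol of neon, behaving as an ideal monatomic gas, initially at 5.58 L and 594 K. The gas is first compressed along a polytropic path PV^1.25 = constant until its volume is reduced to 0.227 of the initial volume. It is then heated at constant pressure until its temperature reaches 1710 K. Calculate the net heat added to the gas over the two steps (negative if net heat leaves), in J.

9240 J

P₁ = nRT₁/V₁ = 0.763×8.314×594/5.58 = 675 kPa.
Step 1 — Polytropic n=1.25: T₂ = T₁(V₁/V₂)^(n−1) = 594×(4.41)^0.25 = 861 K; P₂ = P₁(V₁/V₂)^n = 4310 kPa.
W = (P₁V₁−P₂V₂)/(n−1) = (675×5.58−4310×1.27)/0.25 = -6760 J.
ΔU = nCvΔT = 0.763×12.5×(861−594) = 2540 J.
Q = ΔU + W = -4230 J.
State after step 1: P = 4310 kPa, V = 1.27 L, T = 861 K.
Step 2 — Isobaric: P stays 4310 kPa; V/T = const ⇒ T₂ = 1710 K, V₂ = 2.52 L.
W = PΔV = 4310×(2.52−1.27) kPa·L = 5390 J.
ΔU = nCvΔT = 0.763×12.5×(1710−861) = 8080 J.
Q = ΔU + W = nCpΔT = 13500 J.
Net over both steps: W = -1380 J, Q = 9240 J, ΔU = 10600 J.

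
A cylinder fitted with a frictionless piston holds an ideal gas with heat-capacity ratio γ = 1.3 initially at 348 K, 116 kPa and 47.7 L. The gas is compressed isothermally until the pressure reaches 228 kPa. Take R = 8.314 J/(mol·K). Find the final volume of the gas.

Isothermal: T stays 348 K; PV = const ⇒ V₂ = 24.3 L, P₂ = 228 kPa.

24.3 L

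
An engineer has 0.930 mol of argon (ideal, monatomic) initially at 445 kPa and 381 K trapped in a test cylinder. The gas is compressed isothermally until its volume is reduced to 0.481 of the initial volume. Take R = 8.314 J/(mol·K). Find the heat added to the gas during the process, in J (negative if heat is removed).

V₁ = nRT₁/P₁ = 0.930×8.314×381/445 = 6.62 L.
Isothermal: T stays 381 K; PV = const ⇒ V₂ = 3.18 L, P₂ = 925 kPa.
ΔU = 0 (ideal gas, T constant).
W = nRT ln(V₂/V₁) = 0.930×8.314×381×ln(0.481) = -2160 J.
Q = ΔU + W = -2160 J.

-2160 J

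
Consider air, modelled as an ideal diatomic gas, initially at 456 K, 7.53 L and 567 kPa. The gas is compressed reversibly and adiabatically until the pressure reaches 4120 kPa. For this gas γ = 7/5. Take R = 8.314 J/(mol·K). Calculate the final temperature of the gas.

Adiabatic: T₂/T₁ = (P₂/P₁)^((γ−1)/γ) ⇒ T₂ = 456×(7.27)^0.286 = 804 K; V₂ = 1.83 L.

804 K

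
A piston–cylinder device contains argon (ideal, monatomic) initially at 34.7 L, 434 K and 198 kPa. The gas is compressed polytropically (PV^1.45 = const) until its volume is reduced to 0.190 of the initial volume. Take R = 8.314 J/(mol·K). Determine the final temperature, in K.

Polytropic n=1.45: T₂ = T₁(V₁/V₂)^(n−1) = 434×(5.26)^0.45 = 916 K; P₂ = P₁(V₁/V₂)^n = 2200 kPa.

916 K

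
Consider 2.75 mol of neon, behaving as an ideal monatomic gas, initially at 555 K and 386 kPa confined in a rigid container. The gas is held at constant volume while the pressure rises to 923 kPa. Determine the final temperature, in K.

1330 K

V₁ = nRT₁/P₁ = 2.75×8.314×555/386 = 32.9 L.
Isochoric: V stays 32.9 L; P/T = const ⇒ T₂ = 1330 K, P₂ = 923 kPa.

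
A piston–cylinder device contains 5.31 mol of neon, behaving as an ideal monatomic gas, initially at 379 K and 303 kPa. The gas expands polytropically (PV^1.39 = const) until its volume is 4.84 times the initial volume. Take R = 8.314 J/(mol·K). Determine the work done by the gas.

V₁ = nRT₁/P₁ = 5.31×8.314×379/303 = 55.2 L.
Polytropic n=1.39: T₂ = T₁(V₁/V₂)^(n−1) = 379×(0.207)^0.39 = 205 K; P₂ = P₁(V₁/V₂)^n = 33.8 kPa.
W = (P₁V₁−P₂V₂)/(n−1) = (303×55.2−33.8×267)/0.39 = 19700 J.

19700 J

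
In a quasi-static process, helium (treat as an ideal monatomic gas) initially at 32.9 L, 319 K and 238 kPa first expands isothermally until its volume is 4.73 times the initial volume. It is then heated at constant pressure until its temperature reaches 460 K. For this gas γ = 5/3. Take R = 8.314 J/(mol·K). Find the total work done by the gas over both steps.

15600 J

n = P₁V₁/(RT₁) = 238×32.9/(8.314×319) = 2.95 mol.
Step 1 — Isothermal: T stays 319 K; PV = const ⇒ V₂ = 156 L, P₂ = 50.3 kPa.
ΔU = 0 (ideal gas, T constant).
W = nRT ln(V₂/V₁) = 2.95×8.314×319×ln(4.73) = 12200 J.
Q = ΔU + W = 12200 J.
State after step 1: P = 50.3 kPa, V = 156 L, T = 319 K.
Step 2 — Isobaric: P stays 50.3 kPa; V/T = const ⇒ T₂ = 460 K, V₂ = 224 L.
W = PΔV = 50.3×(224−156) kPa·L = 3460 J.
ΔU = nCvΔT = 2.95×12.5×(460−319) = 5190 J.
Q = ΔU + W = nCpΔT = 8650 J.
Net over both steps: W = 15600 J, Q = 20800 J, ΔU = 5190 J.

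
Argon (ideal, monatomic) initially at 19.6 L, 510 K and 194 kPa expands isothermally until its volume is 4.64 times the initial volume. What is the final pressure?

Isothermal: T stays 510 K; PV = const ⇒ V₂ = 90.9 L, P₂ = 41.8 kPa.

41.8 kPa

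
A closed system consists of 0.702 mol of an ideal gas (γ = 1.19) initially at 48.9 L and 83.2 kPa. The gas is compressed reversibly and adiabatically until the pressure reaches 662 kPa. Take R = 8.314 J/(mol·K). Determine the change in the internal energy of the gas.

T₁ = P₁V₁/(nR) = 83.2×48.9/(0.702×8.314) = 697 K.
Adiabatic: T₂/T₁ = (P₂/P₁)^((γ−1)/γ) ⇒ T₂ = 697×(7.96)^0.160 = 971 K; V₂ = 8.56 L.
For an ideal gas ΔU = nCvΔT with Cv = R/(γ−1) = 43.8 J/(mol·K).
ΔU = 0.702×43.8×(971−697) = 8410 J.

8410 J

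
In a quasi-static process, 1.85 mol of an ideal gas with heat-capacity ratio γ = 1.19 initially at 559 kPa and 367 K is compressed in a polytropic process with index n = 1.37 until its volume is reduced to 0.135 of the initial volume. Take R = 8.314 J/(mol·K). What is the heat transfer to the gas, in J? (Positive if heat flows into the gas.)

V₁ = nRT₁/P₁ = 1.85×8.314×367/559 = 10.1 L.
Polytropic n=1.37: T₂ = T₁(V₁/V₂)^(n−1) = 367×(7.41)^0.37 = 770 K; P₂ = P₁(V₁/V₂)^n = 8690 kPa.
W = (P₁V₁−P₂V₂)/(n−1) = (559×10.1−8690×1.36)/0.37 = -16700 J.
ΔU = nCvΔT = 1.85×43.8×(770−367) = 32600 J.
Q = ΔU + W = 15900 J.

15900 J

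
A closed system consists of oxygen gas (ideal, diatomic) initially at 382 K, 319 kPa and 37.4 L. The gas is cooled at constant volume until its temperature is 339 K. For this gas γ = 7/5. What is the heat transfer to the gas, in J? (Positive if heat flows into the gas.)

n = P₁V₁/(RT₁) = 319×37.4/(8.314×382) = 3.76 mol.
Isochoric: V stays 37.4 L; P/T = const ⇒ T₂ = 339 K, P₂ = 283 kPa.
W = 0 (no volume change).
ΔU = nCvΔT = 3.76×20.8×(339−382) = -3360 J.
Q = ΔU = -3360 J.

-3360 J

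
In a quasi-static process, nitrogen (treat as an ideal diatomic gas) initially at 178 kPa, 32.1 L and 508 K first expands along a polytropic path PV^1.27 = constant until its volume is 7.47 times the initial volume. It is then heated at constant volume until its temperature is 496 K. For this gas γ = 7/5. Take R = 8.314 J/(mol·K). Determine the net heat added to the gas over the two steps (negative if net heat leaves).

8530 J

n = P₁V₁/(RT₁) = 178×32.1/(8.314×508) = 1.35 mol.
Step 1 — Polytropic n=1.27: T₂ = T₁(V₁/V₂)^(n−1) = 508×(0.134)^0.27 = 295 K; P₂ = P₁(V₁/V₂)^n = 13.8 kPa.
W = (P₁V₁−P₂V₂)/(n−1) = (178×32.1−13.8×240)/0.27 = 8870 J.
ΔU = nCvΔT = 1.35×20.8×(295−508) = -5980 J.
Q = ΔU + W = 2880 J.
State after step 1: P = 13.8 kPa, V = 240 L, T = 295 K.
Step 2 — Isochoric: V stays 240 L; P/T = const ⇒ T₂ = 496 K, P₂ = 23.3 kPa.
W = 0 (no volume change).
ΔU = nCvΔT = 1.35×20.8×(496−295) = 5650 J.
Q = ΔU = 5650 J.
Net over both steps: W = 8870 J, Q = 8530 J, ΔU = -337 J.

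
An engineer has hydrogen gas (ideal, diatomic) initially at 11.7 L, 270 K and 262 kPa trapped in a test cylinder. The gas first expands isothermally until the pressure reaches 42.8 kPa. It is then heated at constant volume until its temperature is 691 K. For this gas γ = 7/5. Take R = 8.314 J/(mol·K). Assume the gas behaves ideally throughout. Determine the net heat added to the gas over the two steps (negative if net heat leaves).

17500 J

n = P₁V₁/(RT₁) = 262×11.7/(8.314×270) = 1.37 mol.
Step 1 — Isothermal: T stays 270 K; PV = const ⇒ V₂ = 71.6 L, P₂ = 42.8 kPa.
ΔU = 0 (ideal gas, T constant).
W = nRT ln(V₂/V₁) = 1.37×8.314×270×ln(6.12) = 5550 J.
Q = ΔU + W = 5550 J.
State after step 1: P = 42.8 kPa, V = 71.6 L, T = 270 K.
Step 2 — Isochoric: V stays 71.6 L; P/T = const ⇒ T₂ = 691 K, P₂ = 110 kPa.
W = 0 (no volume change).
ΔU = nCvΔT = 1.37×20.8×(691−270) = 11900 J.
Q = ΔU = 11900 J.
Net over both steps: W = 5550 J, Q = 17500 J, ΔU = 11900 J.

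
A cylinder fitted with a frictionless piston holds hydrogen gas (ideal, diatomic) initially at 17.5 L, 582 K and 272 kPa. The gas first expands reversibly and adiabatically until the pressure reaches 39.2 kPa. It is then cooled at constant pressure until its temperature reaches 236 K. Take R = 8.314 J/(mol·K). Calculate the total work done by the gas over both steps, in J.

n = P₁V₁/(RT₁) = 272×17.5/(8.314×582) = 0.984 mol.
Step 1 — Adiabatic: T₂/T₁ = (P₂/P₁)^((γ−1)/γ) ⇒ T₂ = 582×(0.144)^0.286 = 335 K; V₂ = 69.8 L.
ΔU = nCvΔT = 0.984×20.8×(335−582) = -5060 J.
Q = 0 for an adiabatic process, so W = −ΔU = 5060 J.
State after step 1: P = 39.2 kPa, V = 69.8 L, T = 335 K.
Step 2 — Isobaric: P stays 39.2 kPa; V/T = const ⇒ T₂ = 236 K, V₂ = 49.2 L.
W = PΔV = 39.2×(49.2−69.8) kPa·L = -807 J.
ΔU = nCvΔT = 0.984×20.8×(236−335) = -2020 J.
Q = ΔU + W = nCpΔT = -2820 J.
Net over both steps: W = 4250 J, Q = -2820 J, ΔU = -7070 J.

4250 J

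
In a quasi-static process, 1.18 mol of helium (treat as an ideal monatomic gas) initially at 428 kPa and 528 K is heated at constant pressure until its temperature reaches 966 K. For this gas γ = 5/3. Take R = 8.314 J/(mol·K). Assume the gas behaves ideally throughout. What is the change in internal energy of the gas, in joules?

6450 J

V₁ = nRT₁/P₁ = 1.18×8.314×528/428 = 12.1 L.
Isobaric: P stays 428 kPa; V/T = const ⇒ T₂ = 966 K, V₂ = 22.1 L.
For an ideal gas ΔU = nCvΔT with Cv = (3/2)R = 12.5 J/(mol·K).
ΔU = 1.18×12.5×(966−528) = 6450 J.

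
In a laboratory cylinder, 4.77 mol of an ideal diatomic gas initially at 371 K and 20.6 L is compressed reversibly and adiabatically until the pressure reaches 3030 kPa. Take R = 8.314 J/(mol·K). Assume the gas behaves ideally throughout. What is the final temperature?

561 K

P₁ = nRT₁/V₁ = 4.77×8.314×371/20.6 = 714 kPa.
Adiabatic: T₂/T₁ = (P₂/P₁)^((γ−1)/γ) ⇒ T₂ = 371×(4.24)^0.286 = 561 K; V₂ = 7.34 L.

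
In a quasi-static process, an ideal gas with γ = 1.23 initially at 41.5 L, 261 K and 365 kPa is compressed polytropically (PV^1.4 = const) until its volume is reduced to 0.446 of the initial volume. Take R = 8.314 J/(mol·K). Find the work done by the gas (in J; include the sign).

n = P₁V₁/(RT₁) = 365×41.5/(8.314×261) = 6.98 mol.
Polytropic n=1.4: T₂ = T₁(V₁/V₂)^(n−1) = 261×(2.24)^0.40 = 361 K; P₂ = P₁(V₁/V₂)^n = 1130 kPa.
W = (P₁V₁−P₂V₂)/(n−1) = (365×41.5−1130×18.5)/0.40 = -14400 J.

-14400 J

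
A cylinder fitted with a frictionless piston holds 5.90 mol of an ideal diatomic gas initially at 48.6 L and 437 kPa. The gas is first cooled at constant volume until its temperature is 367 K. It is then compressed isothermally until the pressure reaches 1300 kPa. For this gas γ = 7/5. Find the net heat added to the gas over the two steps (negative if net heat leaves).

T₁ = P₁V₁/(nR) = 437×48.6/(5.90×8.314) = 433 K.
Step 1 — Isochoric: V stays 48.6 L; P/T = const ⇒ T₂ = 367 K, P₂ = 370 kPa.
W = 0 (no volume change).
ΔU = nCvΔT = 5.90×20.8×(367−433) = -8090 J.
Q = ΔU = -8090 J.
State after step 1: P = 370 kPa, V = 48.6 L, T = 367 K.
Step 2 — Isothermal: T stays 367 K; PV = const ⇒ V₂ = 13.8 L, P₂ = 1300 kPa.
ΔU = 0 (ideal gas, T constant).
W = nRT ln(V₂/V₁) = 5.90×8.314×367×ln(0.285) = -22600 J.
Q = ΔU + W = -22600 J.
Net over both steps: W = -22600 J, Q = -30700 J, ΔU = -8090 J.

-30700 J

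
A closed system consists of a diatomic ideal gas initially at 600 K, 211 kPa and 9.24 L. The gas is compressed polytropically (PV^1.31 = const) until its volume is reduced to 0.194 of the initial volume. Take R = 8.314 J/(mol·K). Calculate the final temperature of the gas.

Polytropic n=1.31: T₂ = T₁(V₁/V₂)^(n−1) = 600×(5.15)^0.31 = 998 K; P₂ = P₁(V₁/V₂)^n = 1810 kPa.

998 K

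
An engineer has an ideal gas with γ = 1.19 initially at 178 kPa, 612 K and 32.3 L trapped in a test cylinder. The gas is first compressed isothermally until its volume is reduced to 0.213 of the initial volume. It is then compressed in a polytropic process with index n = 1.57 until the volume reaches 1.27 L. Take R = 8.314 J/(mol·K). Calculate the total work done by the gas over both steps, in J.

n = P₁V₁/(RT₁) = 178×32.3/(8.314×612) = 1.13 mol.
Step 1 — Isothermal: T stays 612 K; PV = const ⇒ V₂ = 6.88 L, P₂ = 836 kPa.
ΔU = 0 (ideal gas, T constant).
W = nRT ln(V₂/V₁) = 1.13×8.314×612×ln(0.213) = -8890 J.
Q = ΔU + W = -8890 J.
State after step 1: P = 836 kPa, V = 6.88 L, T = 612 K.
Step 2 — Polytropic n=1.57: T₂ = T₁(V₁/V₂)^(n−1) = 612×(5.42)^0.57 = 1600 K; P₂ = P₁(V₁/V₂)^n = 11900 kPa.
W = (P₁V₁−P₂V₂)/(n−1) = (836×6.88−11900×1.27)/0.57 = -16300 J.
ΔU = nCvΔT = 1.13×43.8×(1600−612) = 49000 J.
Q = ΔU + W = 32700 J.
Net over both steps: W = -25200 J, Q = 23800 J, ΔU = 49000 J.

-25200 J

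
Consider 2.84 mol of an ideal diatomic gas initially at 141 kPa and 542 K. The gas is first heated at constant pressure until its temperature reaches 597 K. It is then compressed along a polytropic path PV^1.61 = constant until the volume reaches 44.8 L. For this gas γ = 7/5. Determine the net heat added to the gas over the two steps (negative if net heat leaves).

12200 J

V₁ = nRT₁/P₁ = 2.84×8.314×542/141 = 90.8 L.
Step 1 — Isobaric: P stays 141 kPa; V/T = const ⇒ T₂ = 597 K, V₂ = 100 L.
W = PΔV = 141×(100−90.8) kPa·L = 1300 J.
ΔU = nCvΔT = 2.84×20.8×(597−542) = 3250 J.
Q = ΔU + W = nCpΔT = 4550 J.
State after step 1: P = 141 kPa, V = 100 L, T = 597 K.
Step 2 — Polytropic n=1.61: T₂ = T₁(V₁/V₂)^(n−1) = 597×(2.23)^0.61 = 974 K; P₂ = P₁(V₁/V₂)^n = 513 kPa.
W = (P₁V₁−P₂V₂)/(n−1) = (141×100−513×44.8)/0.61 = -14600 J.
ΔU = nCvΔT = 2.84×20.8×(974−597) = 22300 J.
Q = ΔU + W = 7660 J.
Net over both steps: W = -13300 J, Q = 12200 J, ΔU = 25500 J.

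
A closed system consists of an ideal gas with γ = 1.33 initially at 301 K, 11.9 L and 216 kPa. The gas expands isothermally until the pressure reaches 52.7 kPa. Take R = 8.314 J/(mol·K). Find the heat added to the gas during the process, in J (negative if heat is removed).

n = P₁V₁/(RT₁) = 216×11.9/(8.314×301) = 1.03 mol.
Isothermal: T stays 301 K; PV = const ⇒ V₂ = 48.8 L, P₂ = 52.7 kPa.
ΔU = 0 (ideal gas, T constant).
W = nRT ln(V₂/V₁) = 1.03×8.314×301×ln(4.10) = 3630 J.
Q = ΔU + W = 3630 J.

3630 J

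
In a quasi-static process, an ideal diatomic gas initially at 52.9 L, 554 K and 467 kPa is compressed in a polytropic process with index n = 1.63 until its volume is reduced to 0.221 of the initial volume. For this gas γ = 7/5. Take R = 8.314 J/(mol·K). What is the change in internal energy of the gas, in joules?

98100 J

n = P₁V₁/(RT₁) = 467×52.9/(8.314×554) = 5.36 mol.
Polytropic n=1.63: T₂ = T₁(V₁/V₂)^(n−1) = 554×(4.52)^0.63 = 1430 K; P₂ = P₁(V₁/V₂)^n = 5470 kPa.
For an ideal gas ΔU = nCvΔT with Cv = (5/2)R = 20.8 J/(mol·K).
ΔU = 5.36×20.8×(1430−554) = 98100 J.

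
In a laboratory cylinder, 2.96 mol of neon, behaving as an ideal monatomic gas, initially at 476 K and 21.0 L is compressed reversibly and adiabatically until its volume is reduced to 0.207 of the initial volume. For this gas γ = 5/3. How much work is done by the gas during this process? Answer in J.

P₁ = nRT₁/V₁ = 2.96×8.314×476/21.0 = 558 kPa.
Adiabatic: TV^(γ−1) = const ⇒ T₂ = 476×(4.83)^0.667 = 1360 K; PV^γ = const ⇒ P₂ = 7700 kPa.
ΔU = nCvΔT = 2.96×12.5×(1360−476) = 32600 J.
Q = 0 for an adiabatic process, so W = −ΔU = -32600 J.

-32600 J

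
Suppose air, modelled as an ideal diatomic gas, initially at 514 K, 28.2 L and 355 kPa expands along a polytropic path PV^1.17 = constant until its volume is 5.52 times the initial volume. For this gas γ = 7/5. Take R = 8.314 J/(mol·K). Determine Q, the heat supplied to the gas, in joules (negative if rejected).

n = P₁V₁/(RT₁) = 355×28.2/(8.314×514) = 2.34 mol.
Polytropic n=1.17: T₂ = T₁(V₁/V₂)^(n−1) = 514×(0.181)^0.17 = 384 K; P₂ = P₁(V₁/V₂)^n = 48.1 kPa.
W = (P₁V₁−P₂V₂)/(n−1) = (355×28.2−48.1×156)/0.17 = 14800 J.
ΔU = nCvΔT = 2.34×20.8×(384−514) = -6310 J.
Q = ΔU + W = 8530 J.

8530 J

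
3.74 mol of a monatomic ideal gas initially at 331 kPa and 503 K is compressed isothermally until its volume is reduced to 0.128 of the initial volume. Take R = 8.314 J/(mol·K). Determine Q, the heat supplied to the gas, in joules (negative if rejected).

V₁ = nRT₁/P₁ = 3.74×8.314×503/331 = 47.3 L.
Isothermal: T stays 503 K; PV = const ⇒ V₂ = 6.05 L, P₂ = 2590 kPa.
ΔU = 0 (ideal gas, T constant).
W = nRT ln(V₂/V₁) = 3.74×8.314×503×ln(0.128) = -32200 J.
Q = ΔU + W = -32200 J.

-32200 J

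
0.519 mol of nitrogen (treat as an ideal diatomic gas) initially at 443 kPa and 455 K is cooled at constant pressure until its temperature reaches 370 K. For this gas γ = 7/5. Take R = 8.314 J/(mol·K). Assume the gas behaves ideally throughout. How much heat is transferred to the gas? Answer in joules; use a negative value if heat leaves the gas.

-1280 J

V₁ = nRT₁/P₁ = 0.519×8.314×455/443 = 4.43 L.
Isobaric: P stays 443 kPa; V/T = const ⇒ T₂ = 370 K, V₂ = 3.60 L.
W = PΔV = 443×(3.60−4.43) kPa·L = -367 J.
ΔU = nCvΔT = 0.519×20.8×(370−455) = -917 J.
Q = ΔU + W = nCpΔT = -1280 J.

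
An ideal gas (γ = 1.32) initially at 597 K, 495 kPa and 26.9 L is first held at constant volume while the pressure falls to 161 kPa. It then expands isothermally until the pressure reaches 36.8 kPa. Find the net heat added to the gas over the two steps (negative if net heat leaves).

-21700 J

n = P₁V₁/(RT₁) = 495×26.9/(8.314×597) = 2.68 mol.
Step 1 — Isochoric: V stays 26.9 L; P/T = const ⇒ T₂ = 194 K, P₂ = 161 kPa.
W = 0 (no volume change).
ΔU = nCvΔT = 2.68×26.0×(194−597) = -28100 J.
Q = ΔU = -28100 J.
State after step 1: P = 161 kPa, V = 26.9 L, T = 194 K.
Step 2 — Isothermal: T stays 194 K; PV = const ⇒ V₂ = 118 L, P₂ = 36.8 kPa.
ΔU = 0 (ideal gas, T constant).
W = nRT ln(V₂/V₁) = 2.68×8.314×194×ln(4.38) = 6390 J.
Q = ΔU + W = 6390 J.
Net over both steps: W = 6390 J, Q = -21700 J, ΔU = -28100 J.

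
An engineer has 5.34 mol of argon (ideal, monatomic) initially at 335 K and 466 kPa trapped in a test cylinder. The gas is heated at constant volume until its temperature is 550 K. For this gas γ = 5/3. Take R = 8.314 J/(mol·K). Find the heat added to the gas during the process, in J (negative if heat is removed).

V₁ = nRT₁/P₁ = 5.34×8.314×335/466 = 31.9 L.
Isochoric: V stays 31.9 L; P/T = const ⇒ T₂ = 550 K, P₂ = 765 kPa.
W = 0 (no volume change).
ΔU = nCvΔT = 5.34×12.5×(550−335) = 14300 J.
Q = ΔU = 14300 J.

14300 J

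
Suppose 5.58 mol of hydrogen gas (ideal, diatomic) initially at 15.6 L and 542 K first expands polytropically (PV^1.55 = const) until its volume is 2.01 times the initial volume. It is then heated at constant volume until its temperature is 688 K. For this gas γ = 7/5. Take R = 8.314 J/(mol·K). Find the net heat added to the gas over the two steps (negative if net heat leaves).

P₁ = nRT₁/V₁ = 5.58×8.314×542/15.6 = 1610 kPa.
Step 1 — Polytropic n=1.55: T₂ = T₁(V₁/V₂)^(n−1) = 542×(0.498)^0.55 = 369 K; P₂ = P₁(V₁/V₂)^n = 546 kPa.
W = (P₁V₁−P₂V₂)/(n−1) = (1610×15.6−546×31.4)/0.55 = 14600 J.
ΔU = nCvΔT = 5.58×20.8×(369−542) = -20000 J.
Q = ΔU + W = -5470 J.
State after step 1: P = 546 kPa, V = 31.4 L, T = 369 K.
Step 2 — Isochoric: V stays 31.4 L; P/T = const ⇒ T₂ = 688 K, P₂ = 1020 kPa.
W = 0 (no volume change).
ΔU = nCvΔT = 5.58×20.8×(688−369) = 37000 J.
Q = ΔU = 37000 J.
Net over both steps: W = 14600 J, Q = 31500 J, ΔU = 16900 J.

31500 J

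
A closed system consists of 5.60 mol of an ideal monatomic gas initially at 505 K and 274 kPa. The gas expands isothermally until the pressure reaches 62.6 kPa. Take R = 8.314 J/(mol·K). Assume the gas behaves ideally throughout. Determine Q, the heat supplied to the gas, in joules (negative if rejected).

34700 J

V₁ = nRT₁/P₁ = 5.60×8.314×505/274 = 85.8 L.
Isothermal: T stays 505 K; PV = const ⇒ V₂ = 376 L, P₂ = 62.6 kPa.
ΔU = 0 (ideal gas, T constant).
W = nRT ln(V₂/V₁) = 5.60×8.314×505×ln(4.38) = 34700 J.
Q = ΔU + W = 34700 J.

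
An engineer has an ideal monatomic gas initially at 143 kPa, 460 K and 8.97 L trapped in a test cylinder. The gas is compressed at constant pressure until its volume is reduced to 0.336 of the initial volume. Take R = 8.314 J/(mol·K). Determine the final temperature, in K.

Isobaric: P stays 143 kPa; V/T = const ⇒ T₂ = 155 K, V₂ = 3.01 L.

155 K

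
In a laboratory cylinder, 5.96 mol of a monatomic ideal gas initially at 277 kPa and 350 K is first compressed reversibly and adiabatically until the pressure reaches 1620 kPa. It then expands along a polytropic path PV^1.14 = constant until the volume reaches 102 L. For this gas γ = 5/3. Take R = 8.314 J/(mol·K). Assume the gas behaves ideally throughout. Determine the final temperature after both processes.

V₁ = nRT₁/P₁ = 5.96×8.314×350/277 = 62.6 L.
Step 1 — Adiabatic: T₂/T₁ = (P₂/P₁)^((γ−1)/γ) ⇒ T₂ = 350×(5.85)^0.400 = 709 K; V₂ = 21.7 L.
ΔU = nCvΔT = 5.96×12.5×(709−350) = 26700 J.
Q = 0 for an adiabatic process, so W = −ΔU = -26700 J.
State after step 1: P = 1620 kPa, V = 21.7 L, T = 709 K.
Step 2 — Polytropic n=1.14: T₂ = T₁(V₁/V₂)^(n−1) = 709×(0.213)^0.14 = 571 K; P₂ = P₁(V₁/V₂)^n = 277 kPa.
W = (P₁V₁−P₂V₂)/(n−1) = (1620×21.7−277×102)/0.14 = 48900 J.
ΔU = nCvΔT = 5.96×12.5×(571−709) = -10300 J.
Q = ΔU + W = 38600 J.
Net over both steps: W = 22200 J, Q = 38600 J, ΔU = 16400 J.

571 K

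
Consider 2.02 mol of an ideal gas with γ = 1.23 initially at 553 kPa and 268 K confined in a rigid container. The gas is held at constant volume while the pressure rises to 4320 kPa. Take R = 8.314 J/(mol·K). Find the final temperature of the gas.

2090 K

V₁ = nRT₁/P₁ = 2.02×8.314×268/553 = 8.14 L.
Isochoric: V stays 8.14 L; P/T = const ⇒ T₂ = 2090 K, P₂ = 4320 kPa.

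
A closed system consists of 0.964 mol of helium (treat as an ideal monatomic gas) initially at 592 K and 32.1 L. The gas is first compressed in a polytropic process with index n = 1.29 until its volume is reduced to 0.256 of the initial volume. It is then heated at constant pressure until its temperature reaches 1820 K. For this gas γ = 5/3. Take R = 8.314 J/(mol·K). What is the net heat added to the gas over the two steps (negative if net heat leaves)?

14400 J

P₁ = nRT₁/V₁ = 0.964×8.314×592/32.1 = 148 kPa.
Step 1 — Polytropic n=1.29: T₂ = T₁(V₁/V₂)^(n−1) = 592×(3.91)^0.29 = 879 K; P₂ = P₁(V₁/V₂)^n = 857 kPa.
W = (P₁V₁−P₂V₂)/(n−1) = (148×32.1−857×8.22)/0.29 = -7930 J.
ΔU = nCvΔT = 0.964×12.5×(879−592) = 3450 J.
Q = ΔU + W = -4480 J.
State after step 1: P = 857 kPa, V = 8.22 L, T = 879 K.
Step 2 — Isobaric: P stays 857 kPa; V/T = const ⇒ T₂ = 1820 K, V₂ = 17.0 L.
W = PΔV = 857×(17.0−8.22) kPa·L = 7540 J.
ΔU = nCvΔT = 0.964×12.5×(1820−879) = 11300 J.
Q = ΔU + W = nCpΔT = 18900 J.
Net over both steps: W = -386 J, Q = 14400 J, ΔU = 14800 J.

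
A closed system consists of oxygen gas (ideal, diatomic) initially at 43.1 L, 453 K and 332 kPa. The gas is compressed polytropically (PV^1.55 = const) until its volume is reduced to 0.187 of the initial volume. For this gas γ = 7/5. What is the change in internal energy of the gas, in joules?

n = P₁V₁/(RT₁) = 332×43.1/(8.314×453) = 3.80 mol.
Polytropic n=1.55: T₂ = T₁(V₁/V₂)^(n−1) = 453×(5.35)^0.55 = 1140 K; P₂ = P₁(V₁/V₂)^n = 4460 kPa.
For an ideal gas ΔU = nCvΔT with Cv = (5/2)R = 20.8 J/(mol·K).
ΔU = 3.80×20.8×(1140−453) = 54200 J.

54200 J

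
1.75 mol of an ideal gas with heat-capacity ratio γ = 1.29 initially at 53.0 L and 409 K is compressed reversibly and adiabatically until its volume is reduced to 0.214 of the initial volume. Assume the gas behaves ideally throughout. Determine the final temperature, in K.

640 K

P₁ = nRT₁/V₁ = 1.75×8.314×409/53.0 = 112 kPa.
Adiabatic: TV^(γ−1) = const ⇒ T₂ = 409×(4.67)^0.290 = 640 K; PV^γ = const ⇒ P₂ = 820 kPa.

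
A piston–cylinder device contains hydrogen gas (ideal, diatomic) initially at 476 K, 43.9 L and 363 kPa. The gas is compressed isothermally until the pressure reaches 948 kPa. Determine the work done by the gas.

n = P₁V₁/(RT₁) = 363×43.9/(8.314×476) = 4.03 mol.
Isothermal: T stays 476 K; PV = const ⇒ V₂ = 16.8 L, P₂ = 948 kPa.
W = nRT ln(V₂/V₁) = 4.03×8.314×476×ln(0.383) = -15300 J.

-15300 J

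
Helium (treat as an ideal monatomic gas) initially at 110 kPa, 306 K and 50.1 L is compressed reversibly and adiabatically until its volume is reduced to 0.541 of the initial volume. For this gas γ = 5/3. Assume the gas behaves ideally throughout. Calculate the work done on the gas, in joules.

4180 J

n = P₁V₁/(RT₁) = 110×50.1/(8.314×306) = 2.17 mol.
Adiabatic: TV^(γ−1) = const ⇒ T₂ = 306×(1.85)^0.667 = 461 K; PV^γ = const ⇒ P₂ = 306 kPa.
ΔU = nCvΔT = 2.17×12.5×(461−306) = 4180 J.
Q = 0 for an adiabatic process, so W = −ΔU = -4180 J.
Work done on the gas = −W_by = 4180 J.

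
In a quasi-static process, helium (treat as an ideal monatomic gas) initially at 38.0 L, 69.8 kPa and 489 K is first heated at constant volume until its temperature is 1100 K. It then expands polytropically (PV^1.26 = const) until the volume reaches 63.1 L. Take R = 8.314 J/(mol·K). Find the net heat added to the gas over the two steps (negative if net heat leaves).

6700 J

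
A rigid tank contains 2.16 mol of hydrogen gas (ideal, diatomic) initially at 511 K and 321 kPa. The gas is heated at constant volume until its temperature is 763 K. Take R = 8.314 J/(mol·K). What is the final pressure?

V₁ = nRT₁/P₁ = 2.16×8.314×511/321 = 28.6 L.
Isochoric: V stays 28.6 L; P/T = const ⇒ T₂ = 763 K, P₂ = 479 kPa.

479 kPa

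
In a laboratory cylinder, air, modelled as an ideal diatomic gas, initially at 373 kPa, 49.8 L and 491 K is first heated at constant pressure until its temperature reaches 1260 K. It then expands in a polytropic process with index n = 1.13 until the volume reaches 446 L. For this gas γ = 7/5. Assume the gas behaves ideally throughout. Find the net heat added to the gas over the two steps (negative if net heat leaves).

139000 J

n = P₁V₁/(RT₁) = 373×49.8/(8.314×491) = 4.55 mol.
Step 1 — Isobaric: P stays 373 kPa; V/T = const ⇒ T₂ = 1260 K, V₂ = 128 L.
W = PΔV = 373×(128−49.8) kPa·L = 29100 J.
ΔU = nCvΔT = 4.55×20.8×(1260−491) = 72700 J.
Q = ΔU + W = nCpΔT = 102000 J.
State after step 1: P = 373 kPa, V = 128 L, T = 1260 K.
Step 2 — Polytropic n=1.13: T₂ = T₁(V₁/V₂)^(n−1) = 1260×(0.287)^0.13 = 1070 K; P₂ = P₁(V₁/V₂)^n = 90.9 kPa.
W = (P₁V₁−P₂V₂)/(n−1) = (373×128−90.9×446)/0.13 = 55000 J.
ΔU = nCvΔT = 4.55×20.8×(1070−1260) = -17900 J.
Q = ΔU + W = 37100 J.
Net over both steps: W = 84100 J, Q = 139000 J, ΔU = 54900 J.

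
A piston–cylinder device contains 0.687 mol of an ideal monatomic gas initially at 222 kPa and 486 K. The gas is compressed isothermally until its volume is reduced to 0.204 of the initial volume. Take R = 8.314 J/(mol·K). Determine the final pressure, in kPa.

1090 kPa

V₁ = nRT₁/P₁ = 0.687×8.314×486/222 = 12.5 L.
Isothermal: T stays 486 K; PV = const ⇒ V₂ = 2.55 L, P₂ = 1090 kPa.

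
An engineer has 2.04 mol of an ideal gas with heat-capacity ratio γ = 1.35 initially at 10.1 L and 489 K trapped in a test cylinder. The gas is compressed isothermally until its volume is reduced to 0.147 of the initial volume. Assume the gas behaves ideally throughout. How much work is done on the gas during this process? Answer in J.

15900 J

P₁ = nRT₁/V₁ = 2.04×8.314×489/10.1 = 821 kPa.
Isothermal: T stays 489 K; PV = const ⇒ V₂ = 1.48 L, P₂ = 5590 kPa.
W = nRT ln(V₂/V₁) = 2.04×8.314×489×ln(0.147) = -15900 J.
Work done on the gas = −W_by = 15900 J.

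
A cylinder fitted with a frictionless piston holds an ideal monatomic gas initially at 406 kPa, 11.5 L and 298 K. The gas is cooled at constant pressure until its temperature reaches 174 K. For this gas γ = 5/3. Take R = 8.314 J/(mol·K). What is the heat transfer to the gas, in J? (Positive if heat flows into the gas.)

-4860 J

n = P₁V₁/(RT₁) = 406×11.5/(8.314×298) = 1.88 mol.
Isobaric: P stays 406 kPa; V/T = const ⇒ T₂ = 174 K, V₂ = 6.71 L.
W = PΔV = 406×(6.71−11.5) kPa·L = -1940 J.
ΔU = nCvΔT = 1.88×12.5×(174−298) = -2910 J.
Q = ΔU + W = nCpΔT = -4860 J.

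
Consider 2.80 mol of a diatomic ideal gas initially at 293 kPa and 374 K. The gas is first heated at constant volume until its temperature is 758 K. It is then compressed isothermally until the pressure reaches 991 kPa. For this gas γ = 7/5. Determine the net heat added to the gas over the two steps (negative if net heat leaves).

V₁ = nRT₁/P₁ = 2.80×8.314×374/293 = 29.7 L.
Step 1 — Isochoric: V stays 29.7 L; P/T = const ⇒ T₂ = 758 K, P₂ = 594 kPa.
W = 0 (no volume change).
ΔU = nCvΔT = 2.80×20.8×(758−374) = 22300 J.
Q = ΔU = 22300 J.
State after step 1: P = 594 kPa, V = 29.7 L, T = 758 K.
Step 2 — Isothermal: T stays 758 K; PV = const ⇒ V₂ = 17.8 L, P₂ = 991 kPa.
ΔU = 0 (ideal gas, T constant).
W = nRT ln(V₂/V₁) = 2.80×8.314×758×ln(0.599) = -9040 J.
Q = ΔU + W = -9040 J.
Net over both steps: W = -9040 J, Q = 13300 J, ΔU = 22300 J.

13300 J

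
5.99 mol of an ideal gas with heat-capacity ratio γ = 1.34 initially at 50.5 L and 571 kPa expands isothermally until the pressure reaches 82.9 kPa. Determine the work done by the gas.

T₁ = P₁V₁/(nR) = 571×50.5/(5.99×8.314) = 579 K.
Isothermal: T stays 579 K; PV = const ⇒ V₂ = 348 L, P₂ = 82.9 kPa.
W = nRT ln(V₂/V₁) = 5.99×8.314×579×ln(6.89) = 55600 J.

55600 J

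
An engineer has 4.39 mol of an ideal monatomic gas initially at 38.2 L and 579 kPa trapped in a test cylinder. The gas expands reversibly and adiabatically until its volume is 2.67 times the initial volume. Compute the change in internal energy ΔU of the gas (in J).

T₁ = P₁V₁/(nR) = 579×38.2/(4.39×8.314) = 606 K.
Adiabatic: TV^(γ−1) = const ⇒ T₂ = 606×(0.375)^0.667 = 315 K; PV^γ = const ⇒ P₂ = 113 kPa.
For an ideal gas ΔU = nCvΔT with Cv = (3/2)R = 12.5 J/(mol·K).
ΔU = 4.39×12.5×(315−606) = -15900 J.

-15900 J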